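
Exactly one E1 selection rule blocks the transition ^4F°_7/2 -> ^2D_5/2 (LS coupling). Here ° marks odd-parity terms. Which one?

Parity must change: odd → even — ✓.
ΔS = 0: S: 3/2 → 1/2 — ✗.
ΔL = 0, ±1 (not L=0↔0): L: 3 → 2, ΔL = -1 — ✓.
ΔJ = 0, ±1 (not J=0↔0): J: 7/2 → 5/2, ΔJ = -1 — ✓.

the ΔS = 0 rule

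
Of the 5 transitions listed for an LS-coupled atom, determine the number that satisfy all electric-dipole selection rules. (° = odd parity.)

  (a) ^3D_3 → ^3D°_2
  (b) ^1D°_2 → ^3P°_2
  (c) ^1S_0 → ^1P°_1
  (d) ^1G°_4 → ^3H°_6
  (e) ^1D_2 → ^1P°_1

(a) allowed
(b) forbidden (parity, ΔS fail)
(c) allowed
(d) forbidden (parity, ΔS, ΔJ fail)
(e) allowed
Total allowed: 3 of 5.

3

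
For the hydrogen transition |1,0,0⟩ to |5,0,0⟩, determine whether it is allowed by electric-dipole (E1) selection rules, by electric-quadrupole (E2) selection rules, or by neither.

Δl = 0 − 0 = +0; l_i + l_f = 0.
Δm_l = +0.
E1 (Δl = ±1, |Δm_l| ≤ 1): not satisfied.
E2 (Δl = 0,±2, l_i+l_f ≥ 2, |Δm_l| ≤ 2): not satisfied.

neither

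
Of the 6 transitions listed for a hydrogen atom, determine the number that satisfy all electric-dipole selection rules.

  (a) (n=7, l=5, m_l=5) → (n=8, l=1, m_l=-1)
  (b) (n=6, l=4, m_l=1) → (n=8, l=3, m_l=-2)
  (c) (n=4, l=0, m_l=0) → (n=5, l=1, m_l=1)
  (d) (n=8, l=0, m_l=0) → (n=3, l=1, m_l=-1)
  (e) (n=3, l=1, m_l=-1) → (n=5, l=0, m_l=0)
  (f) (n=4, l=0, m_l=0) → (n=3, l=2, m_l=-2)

3

(a) forbidden — Δl = -4 (E1 requires Δl = ±1); Δm_l = -6 (E1 requires Δm_l = 0, ±1)
(b) forbidden — Δm_l = -3 (E1 requires Δm_l = 0, ±1)
(c) allowed
(d) allowed
(e) allowed
(f) forbidden — Δl = +2 (E1 requires Δl = ±1); Δm_l = -2 (E1 requires Δm_l = 0, ±1)
Total allowed: 3 of 6.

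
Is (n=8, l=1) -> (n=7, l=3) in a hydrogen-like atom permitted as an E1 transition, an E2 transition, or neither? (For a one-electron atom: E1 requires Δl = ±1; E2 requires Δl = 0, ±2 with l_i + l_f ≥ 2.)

Δl = 3 − 1 = +2; l_i + l_f = 4.
E1 (Δl = ±1): not satisfied.
E2 (Δl = 0,±2, l_i+l_f ≥ 2): satisfied.

E2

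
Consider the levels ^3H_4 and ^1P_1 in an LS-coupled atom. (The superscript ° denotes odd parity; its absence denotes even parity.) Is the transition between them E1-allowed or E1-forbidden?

forbidden

Initial level: S=1, L=5, J=4, parity even. Final level: S=0, L=1, J=1, parity even.
Parity must change: even → even — fails.
ΔS = 0: S: 1 → 0 — fails.
ΔL = 0, ±1 (not L=0↔0): L: 5 → 1, ΔL = -4 — fails.
ΔJ = 0, ±1 (not J=0↔0): J: 4 → 1, ΔJ = -3 — fails.
Rule(s) violated: parity, ΔS, ΔL, ΔJ.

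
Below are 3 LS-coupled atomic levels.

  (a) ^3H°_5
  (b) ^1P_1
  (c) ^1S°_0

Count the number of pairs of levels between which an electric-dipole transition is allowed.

(a)–(b): forbidden (ΔS, ΔL, ΔJ).
(a)–(c): forbidden (parity, ΔS, ΔL, ΔJ).
(b)–(c): allowed.
Allowed pairs: 1 of 3.

1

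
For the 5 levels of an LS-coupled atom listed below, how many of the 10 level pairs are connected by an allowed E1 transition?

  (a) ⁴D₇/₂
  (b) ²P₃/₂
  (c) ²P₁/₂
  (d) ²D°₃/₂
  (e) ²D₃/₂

(a)–(b): forbidden (parity, ΔS, ΔJ).
(a)–(c): forbidden (parity, ΔS, ΔJ).
(a)–(d): forbidden (ΔS, ΔJ).
(a)–(e): forbidden (parity, ΔS, ΔJ).
(b)–(c): forbidden (parity).
(b)–(d): allowed.
(b)–(e): forbidden (parity).
(c)–(d): allowed.
(c)–(e): forbidden (parity).
(d)–(e): allowed.
Allowed pairs: 3 of 10.

3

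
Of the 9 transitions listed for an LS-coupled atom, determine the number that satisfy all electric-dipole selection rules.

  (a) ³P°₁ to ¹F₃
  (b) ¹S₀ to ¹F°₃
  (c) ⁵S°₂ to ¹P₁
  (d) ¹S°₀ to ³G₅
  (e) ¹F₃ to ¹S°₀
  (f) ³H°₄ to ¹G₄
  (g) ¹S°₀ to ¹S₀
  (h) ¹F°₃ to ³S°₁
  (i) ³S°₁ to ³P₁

(a) forbidden (ΔS, ΔL, ΔJ fail)
(b) forbidden (ΔL, ΔJ fail)
(c) forbidden (ΔS fails)
(d) forbidden (ΔS, ΔL, ΔJ fail)
(e) forbidden (ΔL, ΔJ fail)
(f) forbidden (ΔS fails)
(g) forbidden (ΔL, ΔJ fail)
(h) forbidden (parity, ΔS, ΔL, ΔJ fail)
(i) allowed
Total allowed: 1 of 9.

1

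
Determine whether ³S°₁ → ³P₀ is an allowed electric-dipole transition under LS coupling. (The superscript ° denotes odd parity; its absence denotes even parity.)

allowed

Initial level: S=1, L=0, J=1, parity odd. Final level: S=1, L=1, J=0, parity even.
Parity must change: odd → even — passes.
ΔS = 0: S: 1 → 1 — passes.
ΔL = 0, ±1 (not L=0↔0): L: 0 → 1, ΔL = +1 — passes.
ΔJ = 0, ±1 (not J=0↔0): J: 1 → 0, ΔJ = -1 — passes.
All four E1 rules are satisfied.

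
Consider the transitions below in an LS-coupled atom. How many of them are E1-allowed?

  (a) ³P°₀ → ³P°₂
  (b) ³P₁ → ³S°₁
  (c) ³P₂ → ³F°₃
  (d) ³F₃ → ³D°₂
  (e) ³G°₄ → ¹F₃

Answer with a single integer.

2

(a) forbidden (parity, ΔJ fail)
(b) allowed
(c) forbidden (ΔL fails)
(d) allowed
(e) forbidden (ΔS fails)
Total allowed: 2 of 5.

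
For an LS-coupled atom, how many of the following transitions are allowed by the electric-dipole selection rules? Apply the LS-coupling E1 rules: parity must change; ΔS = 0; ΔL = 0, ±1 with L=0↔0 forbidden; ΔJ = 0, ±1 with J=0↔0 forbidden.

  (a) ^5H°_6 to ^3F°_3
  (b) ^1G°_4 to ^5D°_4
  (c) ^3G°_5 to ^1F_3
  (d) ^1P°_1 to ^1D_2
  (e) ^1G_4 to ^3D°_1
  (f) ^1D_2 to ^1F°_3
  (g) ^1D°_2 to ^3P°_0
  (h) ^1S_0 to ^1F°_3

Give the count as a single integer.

(a) forbidden (parity, ΔS, ΔL, ΔJ fail)
(b) forbidden (parity, ΔS, ΔL fail)
(c) forbidden (ΔS, ΔJ fail)
(d) allowed
(e) forbidden (ΔS, ΔL, ΔJ fail)
(f) allowed
(g) forbidden (parity, ΔS, ΔJ fail)
(h) forbidden (ΔL, ΔJ fail)
Total allowed: 2 of 8.

2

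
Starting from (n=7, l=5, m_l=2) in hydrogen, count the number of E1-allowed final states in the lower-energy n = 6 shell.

3

E1 requires Δl = ±1, so l_f ∈ {4, 6}; with 0 ≤ l_f ≤ n_f−1 = 5, the allowed l_f values are {4}.
For l_f = 4: m_f ∈ {m_i−1, m_i, m_i+1} ∩ [−4, 4] = {1, 2, 3} → 3 states.
Total: 3.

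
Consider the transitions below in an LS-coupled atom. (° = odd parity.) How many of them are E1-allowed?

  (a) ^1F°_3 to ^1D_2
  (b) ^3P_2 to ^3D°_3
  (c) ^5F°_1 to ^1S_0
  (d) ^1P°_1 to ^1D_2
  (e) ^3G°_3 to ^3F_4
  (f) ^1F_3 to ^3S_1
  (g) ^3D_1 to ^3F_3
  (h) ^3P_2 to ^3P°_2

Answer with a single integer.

5

(a) allowed
(b) allowed
(c) forbidden (ΔS, ΔL fail)
(d) allowed
(e) allowed
(f) forbidden (parity, ΔS, ΔL, ΔJ fail)
(g) forbidden (parity, ΔJ fail)
(h) allowed
Total allowed: 5 of 8.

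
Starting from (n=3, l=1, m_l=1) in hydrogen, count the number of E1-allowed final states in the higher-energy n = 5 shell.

4

E1 requires Δl = ±1, so l_f ∈ {0, 2}; with 0 ≤ l_f ≤ n_f−1 = 4, the allowed l_f values are {0, 2}.
For l_f = 0: m_f ∈ {m_i−1, m_i, m_i+1} ∩ [−0, 0] = {0} → 1 state.
For l_f = 2: m_f ∈ {m_i−1, m_i, m_i+1} ∩ [−2, 2] = {0, 1, 2} → 3 states.
Total: 4.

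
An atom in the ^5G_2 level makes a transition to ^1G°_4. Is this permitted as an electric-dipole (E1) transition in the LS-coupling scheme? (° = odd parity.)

Parity must change: even → odd — passes.
ΔS = 0: S: 2 → 0 — fails.
ΔL = 0, ±1 (not L=0↔0): L: 4 → 4, ΔL = +0 — passes.
ΔJ = 0, ±1 (not J=0↔0): J: 2 → 4, ΔJ = +2 — fails.
Rule(s) violated: ΔS, ΔJ.

forbidden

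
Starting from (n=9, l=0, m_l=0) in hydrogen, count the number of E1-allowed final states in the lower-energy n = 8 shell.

E1 requires Δl = ±1, so l_f ∈ {-1, 1}; with 0 ≤ l_f ≤ n_f−1 = 7, the allowed l_f values are {1}.
For l_f = 1: m_f ∈ {m_i−1, m_i, m_i+1} ∩ [−1, 1] = {-1, 0, 1} → 3 states.
Total: 3.

3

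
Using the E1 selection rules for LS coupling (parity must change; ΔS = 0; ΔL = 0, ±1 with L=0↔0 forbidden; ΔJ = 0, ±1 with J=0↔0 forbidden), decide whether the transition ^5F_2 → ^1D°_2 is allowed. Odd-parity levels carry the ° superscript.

forbidden

Initial level: S=2, L=3, J=2, parity even. Final level: S=0, L=2, J=2, parity odd.
Parity must change: even → odd — ok.
ΔS = 0: S: 2 → 0 — fails.
ΔL = 0, ±1 (not L=0↔0): L: 3 → 2, ΔL = -1 — ok.
ΔJ = 0, ±1 (not J=0↔0): J: 2 → 2, ΔJ = +0 — ok.
Rule(s) violated: ΔS.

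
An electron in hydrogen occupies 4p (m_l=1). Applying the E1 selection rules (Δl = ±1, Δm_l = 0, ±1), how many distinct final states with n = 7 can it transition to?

4

E1 requires Δl = ±1, so l_f ∈ {0, 2}; with 0 ≤ l_f ≤ n_f−1 = 6, the allowed l_f values are {0, 2}.
For l_f = 0: m_f ∈ {m_i−1, m_i, m_i+1} ∩ [−0, 0] = {0} → 1 state.
For l_f = 2: m_f ∈ {m_i−1, m_i, m_i+1} ∩ [−2, 2] = {0, 1, 2} → 3 states.
Total: 4.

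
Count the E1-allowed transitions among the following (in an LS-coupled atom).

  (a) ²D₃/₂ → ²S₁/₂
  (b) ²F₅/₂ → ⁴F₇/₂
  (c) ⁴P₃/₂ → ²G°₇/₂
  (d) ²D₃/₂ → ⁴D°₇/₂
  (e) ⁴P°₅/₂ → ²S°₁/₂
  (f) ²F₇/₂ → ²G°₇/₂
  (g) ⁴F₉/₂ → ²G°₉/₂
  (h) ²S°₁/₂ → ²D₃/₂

(a) forbidden (parity, ΔL fail)
(b) forbidden (parity, ΔS fail)
(c) forbidden (ΔS, ΔL, ΔJ fail)
(d) forbidden (ΔS, ΔJ fail)
(e) forbidden (parity, ΔS, ΔJ fail)
(f) allowed
(g) forbidden (ΔS fails)
(h) forbidden (ΔL fails)
Total allowed: 1 of 8.

1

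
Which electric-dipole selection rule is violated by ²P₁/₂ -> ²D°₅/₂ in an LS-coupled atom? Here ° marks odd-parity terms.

Parity must change: even → odd — satisfied.
ΔJ = 0, ±1 (not J=0↔0): J: 1/2 → 5/2, ΔJ = +2 — violated.
ΔL = 0, ±1 (not L=0↔0): L: 1 → 2, ΔL = +1 — satisfied.
ΔS = 0: S: 1/2 → 1/2 — satisfied.

the ΔJ = 0, ±1 rule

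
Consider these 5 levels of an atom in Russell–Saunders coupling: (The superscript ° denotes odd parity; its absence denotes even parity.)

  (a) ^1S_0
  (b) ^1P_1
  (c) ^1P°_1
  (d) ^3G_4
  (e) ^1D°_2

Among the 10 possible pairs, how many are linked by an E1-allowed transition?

(a)–(b): forbidden (parity).
(a)–(c): allowed.
(a)–(d): forbidden (parity, ΔS, ΔL, ΔJ).
(a)–(e): forbidden (ΔL, ΔJ).
(b)–(c): allowed.
(b)–(d): forbidden (parity, ΔS, ΔL, ΔJ).
(b)–(e): allowed.
(c)–(d): forbidden (ΔS, ΔL, ΔJ).
(c)–(e): forbidden (parity).
(d)–(e): forbidden (ΔS, ΔL, ΔJ).
Allowed pairs: 3 of 10.

3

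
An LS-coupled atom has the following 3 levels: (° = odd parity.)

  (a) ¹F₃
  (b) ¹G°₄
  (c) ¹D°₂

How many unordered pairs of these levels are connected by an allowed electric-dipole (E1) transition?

(a)–(b): allowed.
(a)–(c): allowed.
(b)–(c): forbidden (parity, ΔL, ΔJ).
Allowed pairs: 2 of 3.

2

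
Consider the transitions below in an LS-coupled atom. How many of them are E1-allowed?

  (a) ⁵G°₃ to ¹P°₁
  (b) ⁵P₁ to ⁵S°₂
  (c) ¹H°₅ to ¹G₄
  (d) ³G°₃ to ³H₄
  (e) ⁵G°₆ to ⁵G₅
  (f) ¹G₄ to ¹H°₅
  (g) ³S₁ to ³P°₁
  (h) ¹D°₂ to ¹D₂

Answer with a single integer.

7

(a) forbidden (parity, ΔS, ΔL, ΔJ fail)
(b) allowed
(c) allowed
(d) allowed
(e) allowed
(f) allowed
(g) allowed
(h) allowed
Total allowed: 7 of 8.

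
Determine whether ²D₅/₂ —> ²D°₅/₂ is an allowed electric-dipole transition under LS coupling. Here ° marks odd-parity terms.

allowed

Reading off the term symbols: S 1/2→1/2, L 2→2, J 5/2→5/2, parity even→odd.
Parity must change: even → odd — satisfied.
ΔS = 0: S: 1/2 → 1/2 — satisfied.
ΔL = 0, ±1 (not L=0↔0): L: 2 → 2, ΔL = +0 — satisfied.
ΔJ = 0, ±1 (not J=0↔0): J: 5/2 → 5/2, ΔJ = +0 — satisfied.
All four E1 rules are satisfied.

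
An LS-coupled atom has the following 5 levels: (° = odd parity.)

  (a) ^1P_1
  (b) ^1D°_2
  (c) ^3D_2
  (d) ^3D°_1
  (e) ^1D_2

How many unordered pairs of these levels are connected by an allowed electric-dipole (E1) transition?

3

(a)–(b): allowed.
(a)–(c): forbidden (parity, ΔS).
(a)–(d): forbidden (ΔS).
(a)–(e): forbidden (parity).
(b)–(c): forbidden (ΔS).
(b)–(d): forbidden (parity, ΔS).
(b)–(e): allowed.
(c)–(d): allowed.
(c)–(e): forbidden (parity, ΔS).
(d)–(e): forbidden (ΔS).
Allowed pairs: 3 of 10.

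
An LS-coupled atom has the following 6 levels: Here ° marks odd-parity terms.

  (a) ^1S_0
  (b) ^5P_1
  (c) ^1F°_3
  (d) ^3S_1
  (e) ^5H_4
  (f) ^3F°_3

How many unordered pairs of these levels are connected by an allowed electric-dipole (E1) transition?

0

(a)–(b): forbidden (parity, ΔS).
(a)–(c): forbidden (ΔL, ΔJ).
(a)–(d): forbidden (parity, ΔS, ΔL).
(a)–(e): forbidden (parity, ΔS, ΔL, ΔJ).
(a)–(f): forbidden (ΔS, ΔL, ΔJ).
(b)–(c): forbidden (ΔS, ΔL, ΔJ).
(b)–(d): forbidden (parity, ΔS).
(b)–(e): forbidden (parity, ΔL, ΔJ).
(b)–(f): forbidden (ΔS, ΔL, ΔJ).
(c)–(d): forbidden (ΔS, ΔL, ΔJ).
(c)–(e): forbidden (ΔS, ΔL).
(c)–(f): forbidden (parity, ΔS).
(d)–(e): forbidden (parity, ΔS, ΔL, ΔJ).
(d)–(f): forbidden (ΔL, ΔJ).
(e)–(f): forbidden (ΔS, ΔL).
Allowed pairs: 0 of 15.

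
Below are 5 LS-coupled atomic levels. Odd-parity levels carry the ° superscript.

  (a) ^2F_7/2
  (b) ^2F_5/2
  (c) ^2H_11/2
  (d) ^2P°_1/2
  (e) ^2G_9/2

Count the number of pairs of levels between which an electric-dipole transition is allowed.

0

(a)–(b): forbidden (parity).
(a)–(c): forbidden (parity, ΔL, ΔJ).
(a)–(d): forbidden (ΔL, ΔJ).
(a)–(e): forbidden (parity).
(b)–(c): forbidden (parity, ΔL, ΔJ).
(b)–(d): forbidden (ΔL, ΔJ).
(b)–(e): forbidden (parity, ΔJ).
(c)–(d): forbidden (ΔL, ΔJ).
(c)–(e): forbidden (parity).
(d)–(e): forbidden (ΔL, ΔJ).
Allowed pairs: 0 of 10.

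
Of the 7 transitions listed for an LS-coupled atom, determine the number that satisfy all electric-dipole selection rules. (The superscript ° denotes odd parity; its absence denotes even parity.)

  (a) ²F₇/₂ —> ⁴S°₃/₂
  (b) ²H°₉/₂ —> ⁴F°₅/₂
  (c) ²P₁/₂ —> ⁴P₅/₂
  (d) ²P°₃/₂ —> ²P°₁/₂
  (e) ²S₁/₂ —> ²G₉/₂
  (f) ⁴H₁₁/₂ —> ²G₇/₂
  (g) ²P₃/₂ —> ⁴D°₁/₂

0

(a) forbidden (ΔS, ΔL, ΔJ fail)
(b) forbidden (parity, ΔS, ΔL, ΔJ fail)
(c) forbidden (parity, ΔS, ΔJ fail)
(d) forbidden (parity fails)
(e) forbidden (parity, ΔL, ΔJ fail)
(f) forbidden (parity, ΔS, ΔJ fail)
(g) forbidden (ΔS fails)
Total allowed: 0 of 7.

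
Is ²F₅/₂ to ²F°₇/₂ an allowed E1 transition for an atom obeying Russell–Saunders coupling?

Initial level: S=1/2, L=3, J=5/2, parity even. Final level: S=1/2, L=3, J=7/2, parity odd.
Parity must change: even → odd — passes.
ΔS = 0: S: 1/2 → 1/2 — passes.
ΔL = 0, ±1 (not L=0↔0): L: 3 → 3, ΔL = +0 — passes.
ΔJ = 0, ±1 (not J=0↔0): J: 5/2 → 7/2, ΔJ = +1 — passes.
All four E1 rules are satisfied.

allowed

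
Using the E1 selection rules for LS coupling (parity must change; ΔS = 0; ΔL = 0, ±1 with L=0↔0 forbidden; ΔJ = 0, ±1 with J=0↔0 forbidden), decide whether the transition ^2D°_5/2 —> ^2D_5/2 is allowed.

Parity must change: odd → even — satisfied.
ΔS = 0: S: 1/2 → 1/2 — satisfied.
ΔL = 0, ±1 (not L=0↔0): L: 2 → 2, ΔL = +0 — satisfied.
ΔJ = 0, ±1 (not J=0↔0): J: 5/2 → 5/2, ΔJ = +0 — satisfied.
All four E1 rules are satisfied.

allowed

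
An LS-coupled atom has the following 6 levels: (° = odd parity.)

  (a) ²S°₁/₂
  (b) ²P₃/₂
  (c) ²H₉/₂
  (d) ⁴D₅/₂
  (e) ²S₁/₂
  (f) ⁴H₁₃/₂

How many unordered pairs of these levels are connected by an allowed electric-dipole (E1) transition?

(a)–(b): allowed.
(a)–(c): forbidden (ΔL, ΔJ).
(a)–(d): forbidden (ΔS, ΔL, ΔJ).
(a)–(e): forbidden (ΔL).
(a)–(f): forbidden (ΔS, ΔL, ΔJ).
(b)–(c): forbidden (parity, ΔL, ΔJ).
(b)–(d): forbidden (parity, ΔS).
(b)–(e): forbidden (parity).
(b)–(f): forbidden (parity, ΔS, ΔL, ΔJ).
(c)–(d): forbidden (parity, ΔS, ΔL, ΔJ).
(c)–(e): forbidden (parity, ΔL, ΔJ).
(c)–(f): forbidden (parity, ΔS, ΔJ).
(d)–(e): forbidden (parity, ΔS, ΔL, ΔJ).
(d)–(f): forbidden (parity, ΔL, ΔJ).
(e)–(f): forbidden (parity, ΔS, ΔL, ΔJ).
Allowed pairs: 1 of 15.

1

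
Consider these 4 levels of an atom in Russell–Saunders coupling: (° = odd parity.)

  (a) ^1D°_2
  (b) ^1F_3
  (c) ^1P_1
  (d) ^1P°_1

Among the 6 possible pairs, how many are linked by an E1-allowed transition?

(a)–(b): allowed.
(a)–(c): allowed.
(a)–(d): forbidden (parity).
(b)–(c): forbidden (parity, ΔL, ΔJ).
(b)–(d): forbidden (ΔL, ΔJ).
(c)–(d): allowed.
Allowed pairs: 3 of 6.

3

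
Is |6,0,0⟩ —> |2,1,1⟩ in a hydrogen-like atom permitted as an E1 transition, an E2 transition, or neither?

E1

Δl = 1 − 0 = +1; l_i + l_f = 1.
Δm_l = +1.
E1 (Δl = ±1, |Δm_l| ≤ 1): satisfied.
E2 (Δl = 0,±2, l_i+l_f ≥ 2, |Δm_l| ≤ 2): not satisfied.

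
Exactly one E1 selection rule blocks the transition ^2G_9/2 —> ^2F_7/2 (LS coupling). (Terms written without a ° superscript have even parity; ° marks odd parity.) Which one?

Initial level: S=1/2, L=4, J=9/2, parity even. Final level: S=1/2, L=3, J=7/2, parity even.
Parity must change: even → even — fails.
ΔS = 0: S: 1/2 → 1/2 — passes.
ΔL = 0, ±1 (not L=0↔0): L: 4 → 3, ΔL = -1 — passes.
ΔJ = 0, ±1 (not J=0↔0): J: 9/2 → 7/2, ΔJ = -1 — passes.

parity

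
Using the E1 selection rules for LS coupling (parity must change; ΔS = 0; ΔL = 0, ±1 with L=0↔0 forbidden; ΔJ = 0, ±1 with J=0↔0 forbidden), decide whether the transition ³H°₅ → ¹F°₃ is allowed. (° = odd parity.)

ΔL = 0, ±1 (not L=0↔0): L: 5 → 3, ΔL = -2 — violated.
ΔJ = 0, ±1 (not J=0↔0): J: 5 → 3, ΔJ = -2 — violated.
ΔS = 0: S: 1 → 0 — violated.
Parity must change: odd → odd — violated.
Rule(s) violated: parity, ΔS, ΔL, ΔJ.

forbidden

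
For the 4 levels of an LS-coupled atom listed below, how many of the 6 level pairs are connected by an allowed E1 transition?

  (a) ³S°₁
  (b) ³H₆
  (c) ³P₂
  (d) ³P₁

2

(a)–(b): forbidden (ΔL, ΔJ).
(a)–(c): allowed.
(a)–(d): allowed.
(b)–(c): forbidden (parity, ΔL, ΔJ).
(b)–(d): forbidden (parity, ΔL, ΔJ).
(c)–(d): forbidden (parity).
Allowed pairs: 2 of 6.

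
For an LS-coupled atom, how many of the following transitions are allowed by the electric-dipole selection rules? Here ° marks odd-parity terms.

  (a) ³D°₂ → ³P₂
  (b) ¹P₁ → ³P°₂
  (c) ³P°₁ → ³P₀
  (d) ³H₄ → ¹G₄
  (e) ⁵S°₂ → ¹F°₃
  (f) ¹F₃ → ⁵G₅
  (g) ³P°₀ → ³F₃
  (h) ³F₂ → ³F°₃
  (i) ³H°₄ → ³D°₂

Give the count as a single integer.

(a) allowed
(b) forbidden (ΔS fails)
(c) allowed
(d) forbidden (parity, ΔS fail)
(e) forbidden (parity, ΔS, ΔL fail)
(f) forbidden (parity, ΔS, ΔJ fail)
(g) forbidden (ΔL, ΔJ fail)
(h) allowed
(i) forbidden (parity, ΔL, ΔJ fail)
Total allowed: 3 of 9.

3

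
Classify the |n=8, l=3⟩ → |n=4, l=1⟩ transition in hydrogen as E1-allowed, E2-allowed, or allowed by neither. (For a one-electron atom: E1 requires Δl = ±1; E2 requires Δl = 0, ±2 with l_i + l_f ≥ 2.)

Δl = 1 − 3 = -2; l_i + l_f = 4.
E1 (Δl = ±1): not satisfied.
E2 (Δl = 0,±2, l_i+l_f ≥ 2): satisfied.

E2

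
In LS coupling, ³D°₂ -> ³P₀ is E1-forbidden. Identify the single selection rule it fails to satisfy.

ΔJ = 0, ±1 (not J=0↔0): J: 2 → 0, ΔJ = -2 — fails.
ΔS = 0: S: 1 → 1 — ok.
Parity must change: odd → even — ok.
ΔL = 0, ±1 (not L=0↔0): L: 2 → 1, ΔL = -1 — ok.

the ΔJ = 0, ±1 rule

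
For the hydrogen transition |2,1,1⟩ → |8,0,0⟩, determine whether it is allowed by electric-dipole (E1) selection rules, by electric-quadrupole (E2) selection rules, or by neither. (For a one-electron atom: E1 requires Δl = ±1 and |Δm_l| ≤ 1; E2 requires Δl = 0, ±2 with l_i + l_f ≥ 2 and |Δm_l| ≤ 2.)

E1

Δl = 0 − 1 = -1; l_i + l_f = 1.
Δm_l = -1.
E1 (Δl = ±1, |Δm_l| ≤ 1): satisfied.
E2 (Δl = 0,±2, l_i+l_f ≥ 2, |Δm_l| ≤ 2): not satisfied.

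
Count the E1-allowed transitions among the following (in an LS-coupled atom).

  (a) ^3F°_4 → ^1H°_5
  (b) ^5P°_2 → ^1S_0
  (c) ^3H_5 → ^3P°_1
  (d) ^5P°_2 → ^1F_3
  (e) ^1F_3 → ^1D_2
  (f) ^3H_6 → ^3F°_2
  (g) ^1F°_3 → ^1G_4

(a) forbidden (parity, ΔS, ΔL fail)
(b) forbidden (ΔS, ΔJ fail)
(c) forbidden (ΔL, ΔJ fail)
(d) forbidden (ΔS, ΔL fail)
(e) forbidden (parity fails)
(f) forbidden (ΔL, ΔJ fail)
(g) allowed
Total allowed: 1 of 7.

1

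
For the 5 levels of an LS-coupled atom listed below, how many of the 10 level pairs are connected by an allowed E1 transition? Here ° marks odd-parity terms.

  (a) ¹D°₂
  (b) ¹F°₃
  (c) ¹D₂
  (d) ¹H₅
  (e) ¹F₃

(a)–(b): forbidden (parity).
(a)–(c): allowed.
(a)–(d): forbidden (ΔL, ΔJ).
(a)–(e): allowed.
(b)–(c): allowed.
(b)–(d): forbidden (ΔL, ΔJ).
(b)–(e): allowed.
(c)–(d): forbidden (parity, ΔL, ΔJ).
(c)–(e): forbidden (parity).
(d)–(e): forbidden (parity, ΔL, ΔJ).
Allowed pairs: 4 of 10.

4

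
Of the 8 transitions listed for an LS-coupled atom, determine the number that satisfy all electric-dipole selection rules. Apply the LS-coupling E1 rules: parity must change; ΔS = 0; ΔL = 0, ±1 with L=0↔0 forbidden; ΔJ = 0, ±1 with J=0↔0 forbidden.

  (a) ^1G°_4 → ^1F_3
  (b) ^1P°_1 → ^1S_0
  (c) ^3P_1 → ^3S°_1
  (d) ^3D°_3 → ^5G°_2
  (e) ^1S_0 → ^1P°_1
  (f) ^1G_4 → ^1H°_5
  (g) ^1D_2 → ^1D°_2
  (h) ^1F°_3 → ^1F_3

(a) allowed
(b) allowed
(c) allowed
(d) forbidden (parity, ΔS, ΔL fail)
(e) allowed
(f) allowed
(g) allowed
(h) allowed
Total allowed: 7 of 8.

7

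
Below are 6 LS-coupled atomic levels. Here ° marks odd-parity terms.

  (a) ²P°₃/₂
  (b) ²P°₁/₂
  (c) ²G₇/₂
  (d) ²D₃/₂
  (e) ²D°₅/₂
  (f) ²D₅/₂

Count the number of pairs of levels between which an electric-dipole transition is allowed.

5

(a)–(b): forbidden (parity).
(a)–(c): forbidden (ΔL, ΔJ).
(a)–(d): allowed.
(a)–(e): forbidden (parity).
(a)–(f): allowed.
(b)–(c): forbidden (ΔL, ΔJ).
(b)–(d): allowed.
(b)–(e): forbidden (parity, ΔJ).
(b)–(f): forbidden (ΔJ).
(c)–(d): forbidden (parity, ΔL, ΔJ).
(c)–(e): forbidden (ΔL).
(c)–(f): forbidden (parity, ΔL).
(d)–(e): allowed.
(d)–(f): forbidden (parity).
(e)–(f): allowed.
Allowed pairs: 5 of 15.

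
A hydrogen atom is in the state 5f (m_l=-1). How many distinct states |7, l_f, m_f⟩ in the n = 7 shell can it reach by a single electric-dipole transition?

E1 requires Δl = ±1, so l_f ∈ {2, 4}; with 0 ≤ l_f ≤ n_f−1 = 6, the allowed l_f values are {2, 4}.
For l_f = 2: m_f ∈ {m_i−1, m_i, m_i+1} ∩ [−2, 2] = {-2, -1, 0} → 3 states.
For l_f = 4: m_f ∈ {m_i−1, m_i, m_i+1} ∩ [−4, 4] = {-2, -1, 0} → 3 states.
Total: 6.

6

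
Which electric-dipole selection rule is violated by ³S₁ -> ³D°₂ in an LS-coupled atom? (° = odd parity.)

ΔS = 0: S: 1 → 1 — passes.
ΔJ = 0, ±1 (not J=0↔0): J: 1 → 2, ΔJ = +1 — passes.
Parity must change: even → odd — passes.
ΔL = 0, ±1 (not L=0↔0): L: 0 → 2, ΔL = +2 — fails.

the ΔL = 0, ±1 rule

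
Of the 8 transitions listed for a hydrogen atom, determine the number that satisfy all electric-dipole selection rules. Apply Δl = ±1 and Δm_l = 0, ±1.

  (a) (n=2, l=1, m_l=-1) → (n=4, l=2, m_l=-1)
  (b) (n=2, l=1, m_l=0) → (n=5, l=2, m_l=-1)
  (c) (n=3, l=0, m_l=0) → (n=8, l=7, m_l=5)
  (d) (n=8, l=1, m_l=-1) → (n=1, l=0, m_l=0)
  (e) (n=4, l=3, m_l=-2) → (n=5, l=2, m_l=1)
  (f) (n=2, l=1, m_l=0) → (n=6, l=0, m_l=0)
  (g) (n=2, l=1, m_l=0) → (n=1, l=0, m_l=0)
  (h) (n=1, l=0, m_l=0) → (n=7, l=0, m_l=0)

(a) allowed
(b) allowed
(c) forbidden — Δl = +7 (E1 requires Δl = ±1); Δm_l = +5 (E1 requires Δm_l = 0, ±1)
(d) allowed
(e) forbidden — Δm_l = +3 (E1 requires Δm_l = 0, ±1)
(f) allowed
(g) allowed
(h) forbidden — Δl = +0 (E1 requires Δl = ±1)
Total allowed: 5 of 8.

5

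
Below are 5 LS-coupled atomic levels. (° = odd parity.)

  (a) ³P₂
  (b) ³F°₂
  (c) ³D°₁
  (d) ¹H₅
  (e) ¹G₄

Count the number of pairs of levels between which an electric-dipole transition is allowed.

(a)–(b): forbidden (ΔL).
(a)–(c): allowed.
(a)–(d): forbidden (parity, ΔS, ΔL, ΔJ).
(a)–(e): forbidden (parity, ΔS, ΔL, ΔJ).
(b)–(c): forbidden (parity).
(b)–(d): forbidden (ΔS, ΔL, ΔJ).
(b)–(e): forbidden (ΔS, ΔJ).
(c)–(d): forbidden (ΔS, ΔL, ΔJ).
(c)–(e): forbidden (ΔS, ΔL, ΔJ).
(d)–(e): forbidden (parity).
Allowed pairs: 1 of 10.

1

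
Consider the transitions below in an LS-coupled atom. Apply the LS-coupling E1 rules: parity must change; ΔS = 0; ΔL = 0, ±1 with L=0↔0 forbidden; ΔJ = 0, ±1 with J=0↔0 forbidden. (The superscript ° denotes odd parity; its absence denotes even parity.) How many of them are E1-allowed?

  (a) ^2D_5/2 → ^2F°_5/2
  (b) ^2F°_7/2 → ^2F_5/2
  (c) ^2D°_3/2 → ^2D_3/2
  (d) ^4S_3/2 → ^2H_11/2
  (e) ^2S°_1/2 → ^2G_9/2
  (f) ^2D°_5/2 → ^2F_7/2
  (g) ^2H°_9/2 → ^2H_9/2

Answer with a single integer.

(a) allowed
(b) allowed
(c) allowed
(d) forbidden (parity, ΔS, ΔL, ΔJ fail)
(e) forbidden (ΔL, ΔJ fail)
(f) allowed
(g) allowed
Total allowed: 5 of 7.

5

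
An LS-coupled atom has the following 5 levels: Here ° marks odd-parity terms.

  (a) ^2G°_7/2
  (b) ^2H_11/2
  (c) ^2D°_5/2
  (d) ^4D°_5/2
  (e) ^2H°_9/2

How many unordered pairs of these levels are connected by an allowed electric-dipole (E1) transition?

1

(a)–(b): forbidden (ΔJ).
(a)–(c): forbidden (parity, ΔL).
(a)–(d): forbidden (parity, ΔS, ΔL).
(a)–(e): forbidden (parity).
(b)–(c): forbidden (ΔL, ΔJ).
(b)–(d): forbidden (ΔS, ΔL, ΔJ).
(b)–(e): allowed.
(c)–(d): forbidden (parity, ΔS).
(c)–(e): forbidden (parity, ΔL, ΔJ).
(d)–(e): forbidden (parity, ΔS, ΔL, ΔJ).
Allowed pairs: 1 of 10.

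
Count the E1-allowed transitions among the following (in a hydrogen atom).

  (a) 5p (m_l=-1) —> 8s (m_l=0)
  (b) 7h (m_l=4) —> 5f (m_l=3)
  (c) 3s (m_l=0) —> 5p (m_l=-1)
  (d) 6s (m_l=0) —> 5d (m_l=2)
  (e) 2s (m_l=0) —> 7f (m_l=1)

2

(a) allowed
(b) forbidden — Δl = -2 (E1 requires Δl = ±1)
(c) allowed
(d) forbidden — Δl = +2 (E1 requires Δl = ±1); Δm_l = +2 (E1 requires Δm_l = 0, ±1)
(e) forbidden — Δl = +3 (E1 requires Δl = ±1)
Total allowed: 2 of 5.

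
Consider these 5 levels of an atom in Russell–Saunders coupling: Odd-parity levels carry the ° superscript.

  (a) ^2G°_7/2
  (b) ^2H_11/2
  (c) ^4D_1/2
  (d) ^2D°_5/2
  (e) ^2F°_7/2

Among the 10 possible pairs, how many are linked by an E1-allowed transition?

(a)–(b): forbidden (ΔJ).
(a)–(c): forbidden (ΔS, ΔL, ΔJ).
(a)–(d): forbidden (parity, ΔL).
(a)–(e): forbidden (parity).
(b)–(c): forbidden (parity, ΔS, ΔL, ΔJ).
(b)–(d): forbidden (ΔL, ΔJ).
(b)–(e): forbidden (ΔL, ΔJ).
(c)–(d): forbidden (ΔS, ΔJ).
(c)–(e): forbidden (ΔS, ΔJ).
(d)–(e): forbidden (parity).
Allowed pairs: 0 of 10.

0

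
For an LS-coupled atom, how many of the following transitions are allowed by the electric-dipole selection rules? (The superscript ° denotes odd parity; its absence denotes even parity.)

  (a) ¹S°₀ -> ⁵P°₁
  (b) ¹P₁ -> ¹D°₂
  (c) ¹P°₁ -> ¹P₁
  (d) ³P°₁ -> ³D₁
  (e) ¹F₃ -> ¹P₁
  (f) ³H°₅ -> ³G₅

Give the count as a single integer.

4

(a) forbidden (parity, ΔS fail)
(b) allowed
(c) allowed
(d) allowed
(e) forbidden (parity, ΔL, ΔJ fail)
(f) allowed
Total allowed: 4 of 6.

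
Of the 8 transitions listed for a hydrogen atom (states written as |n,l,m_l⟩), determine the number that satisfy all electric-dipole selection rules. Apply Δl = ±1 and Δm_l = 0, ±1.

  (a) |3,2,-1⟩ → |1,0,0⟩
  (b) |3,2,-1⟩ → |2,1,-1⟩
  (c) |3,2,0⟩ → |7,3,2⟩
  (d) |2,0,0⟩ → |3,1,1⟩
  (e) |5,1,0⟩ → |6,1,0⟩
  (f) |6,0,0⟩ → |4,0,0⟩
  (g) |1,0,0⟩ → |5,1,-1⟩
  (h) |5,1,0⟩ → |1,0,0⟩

4

(a) forbidden — Δl = -2 (E1 requires Δl = ±1)
(b) allowed
(c) forbidden — Δm_l = +2 (E1 requires Δm_l = 0, ±1)
(d) allowed
(e) forbidden — Δl = +0 (E1 requires Δl = ±1)
(f) forbidden — Δl = +0 (E1 requires Δl = ±1)
(g) allowed
(h) allowed
Total allowed: 4 of 8.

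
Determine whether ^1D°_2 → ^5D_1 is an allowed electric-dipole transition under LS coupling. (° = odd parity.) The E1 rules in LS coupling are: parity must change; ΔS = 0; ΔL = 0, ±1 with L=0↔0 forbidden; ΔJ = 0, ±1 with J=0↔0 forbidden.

forbidden

Parity must change: odd → even — passes.
ΔS = 0: S: 0 → 2 — fails.
ΔL = 0, ±1 (not L=0↔0): L: 2 → 2, ΔL = +0 — passes.
ΔJ = 0, ±1 (not J=0↔0): J: 2 → 1, ΔJ = -1 — passes.
Rule(s) violated: ΔS.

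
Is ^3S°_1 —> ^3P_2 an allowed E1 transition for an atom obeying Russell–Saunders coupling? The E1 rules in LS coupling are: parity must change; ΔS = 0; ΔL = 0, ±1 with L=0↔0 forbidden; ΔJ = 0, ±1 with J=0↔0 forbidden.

Initial level: S=1, L=0, J=1, parity odd. Final level: S=1, L=1, J=2, parity even.
Parity must change: odd → even — ok.
ΔS = 0: S: 1 → 1 — ok.
ΔL = 0, ±1 (not L=0↔0): L: 0 → 1, ΔL = +1 — ok.
ΔJ = 0, ±1 (not J=0↔0): J: 1 → 2, ΔJ = +1 — ok.
All four E1 rules are satisfied.

allowed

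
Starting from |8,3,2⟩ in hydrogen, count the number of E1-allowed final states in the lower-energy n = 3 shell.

E1 requires Δl = ±1, so l_f ∈ {2, 4}; with 0 ≤ l_f ≤ n_f−1 = 2, the allowed l_f values are {2}.
For l_f = 2: m_f ∈ {m_i−1, m_i, m_i+1} ∩ [−2, 2] = {1, 2} → 2 states.
Total: 2.

2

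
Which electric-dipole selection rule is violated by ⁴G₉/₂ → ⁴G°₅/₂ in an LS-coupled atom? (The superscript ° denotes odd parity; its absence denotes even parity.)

the ΔJ = 0, ±1 rule

Reading off the term symbols: S 3/2→3/2, L 4→4, J 9/2→5/2, parity even→odd.
ΔS = 0: S: 3/2 → 3/2 — passes.
ΔL = 0, ±1 (not L=0↔0): L: 4 → 4, ΔL = +0 — passes.
ΔJ = 0, ±1 (not J=0↔0): J: 9/2 → 5/2, ΔJ = -2 — fails.
Parity must change: even → odd — passes.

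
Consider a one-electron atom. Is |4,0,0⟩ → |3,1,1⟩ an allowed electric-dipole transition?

Δl = 1 − 0 = +1; the E1 rule Δl = ±1 is ok.
m_l: 0 → 1 (Δm_l = +1). |Δm_l| ≤ 1 ok.
All E1 selection rules are satisfied.

allowed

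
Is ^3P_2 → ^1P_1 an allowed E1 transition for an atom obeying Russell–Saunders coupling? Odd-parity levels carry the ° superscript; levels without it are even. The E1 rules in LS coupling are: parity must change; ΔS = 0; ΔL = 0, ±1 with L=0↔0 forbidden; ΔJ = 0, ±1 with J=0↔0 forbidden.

Initial level: S=1, L=1, J=2, parity even. Final level: S=0, L=1, J=1, parity even.
Parity must change: even → even — violated.
ΔS = 0: S: 1 → 0 — violated.
ΔL = 0, ±1 (not L=0↔0): L: 1 → 1, ΔL = +0 — satisfied.
ΔJ = 0, ±1 (not J=0↔0): J: 2 → 1, ΔJ = -1 — satisfied.
Rule(s) violated: parity, ΔS.

forbidden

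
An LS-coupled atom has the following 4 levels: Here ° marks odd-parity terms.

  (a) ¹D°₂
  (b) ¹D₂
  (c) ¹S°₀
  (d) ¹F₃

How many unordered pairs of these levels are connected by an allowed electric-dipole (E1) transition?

2

(a)–(b): allowed.
(a)–(c): forbidden (parity, ΔL, ΔJ).
(a)–(d): allowed.
(b)–(c): forbidden (ΔL, ΔJ).
(b)–(d): forbidden (parity).
(c)–(d): forbidden (ΔL, ΔJ).
Allowed pairs: 2 of 6.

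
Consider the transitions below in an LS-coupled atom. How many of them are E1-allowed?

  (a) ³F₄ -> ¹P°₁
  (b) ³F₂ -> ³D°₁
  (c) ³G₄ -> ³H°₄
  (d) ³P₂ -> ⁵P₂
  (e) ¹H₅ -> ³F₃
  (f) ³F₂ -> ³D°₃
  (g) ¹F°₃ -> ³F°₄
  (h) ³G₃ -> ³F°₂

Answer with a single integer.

4

(a) forbidden (ΔS, ΔL, ΔJ fail)
(b) allowed
(c) allowed
(d) forbidden (parity, ΔS fail)
(e) forbidden (parity, ΔS, ΔL, ΔJ fail)
(f) allowed
(g) forbidden (parity, ΔS fail)
(h) allowed
Total allowed: 4 of 8.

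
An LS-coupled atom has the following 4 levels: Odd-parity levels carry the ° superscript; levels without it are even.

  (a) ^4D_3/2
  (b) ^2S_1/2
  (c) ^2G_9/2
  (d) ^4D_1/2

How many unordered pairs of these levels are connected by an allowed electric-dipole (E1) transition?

(a)–(b): forbidden (parity, ΔS, ΔL).
(a)–(c): forbidden (parity, ΔS, ΔL, ΔJ).
(a)–(d): forbidden (parity).
(b)–(c): forbidden (parity, ΔL, ΔJ).
(b)–(d): forbidden (parity, ΔS, ΔL).
(c)–(d): forbidden (parity, ΔS, ΔL, ΔJ).
Allowed pairs: 0 of 6.

0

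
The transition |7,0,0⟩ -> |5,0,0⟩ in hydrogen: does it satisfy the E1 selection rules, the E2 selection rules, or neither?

Δl = 0 − 0 = +0; l_i + l_f = 0.
Δm_l = +0.
E1 (Δl = ±1, |Δm_l| ≤ 1): not satisfied.
E2 (Δl = 0,±2, l_i+l_f ≥ 2, |Δm_l| ≤ 2): not satisfied.

neither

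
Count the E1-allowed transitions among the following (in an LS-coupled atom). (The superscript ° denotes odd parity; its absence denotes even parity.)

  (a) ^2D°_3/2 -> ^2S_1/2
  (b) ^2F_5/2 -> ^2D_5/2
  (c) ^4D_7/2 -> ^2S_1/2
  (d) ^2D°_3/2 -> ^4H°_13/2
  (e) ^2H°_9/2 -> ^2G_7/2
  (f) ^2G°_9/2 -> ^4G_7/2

(a) forbidden (ΔL fails)
(b) forbidden (parity fails)
(c) forbidden (parity, ΔS, ΔL, ΔJ fail)
(d) forbidden (parity, ΔS, ΔL, ΔJ fail)
(e) allowed
(f) forbidden (ΔS fails)
Total allowed: 1 of 6.

1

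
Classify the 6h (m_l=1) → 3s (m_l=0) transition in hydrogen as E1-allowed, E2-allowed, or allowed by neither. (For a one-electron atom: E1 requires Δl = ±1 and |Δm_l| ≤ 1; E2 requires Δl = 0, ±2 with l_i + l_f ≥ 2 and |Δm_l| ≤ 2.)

neither

Δl = 0 − 5 = -5; l_i + l_f = 5.
Δm_l = -1.
E1 (Δl = ±1, |Δm_l| ≤ 1): not satisfied.
E2 (Δl = 0,±2, l_i+l_f ≥ 2, |Δm_l| ≤ 2): not satisfied.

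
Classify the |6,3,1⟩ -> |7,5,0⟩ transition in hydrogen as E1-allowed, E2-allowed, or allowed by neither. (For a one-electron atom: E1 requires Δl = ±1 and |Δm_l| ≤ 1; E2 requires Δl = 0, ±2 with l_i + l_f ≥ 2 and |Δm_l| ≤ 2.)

Δl = 5 − 3 = +2; l_i + l_f = 8.
Δm_l = -1.
E1 (Δl = ±1, |Δm_l| ≤ 1): not satisfied.
E2 (Δl = 0,±2, l_i+l_f ≥ 2, |Δm_l| ≤ 2): satisfied.

E2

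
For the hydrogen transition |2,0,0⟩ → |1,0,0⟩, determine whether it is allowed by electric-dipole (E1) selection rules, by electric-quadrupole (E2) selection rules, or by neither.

neither

Δl = 0 − 0 = +0; l_i + l_f = 0.
Δm_l = +0.
E1 (Δl = ±1, |Δm_l| ≤ 1): not satisfied.
E2 (Δl = 0,±2, l_i+l_f ≥ 2, |Δm_l| ≤ 2): not satisfied.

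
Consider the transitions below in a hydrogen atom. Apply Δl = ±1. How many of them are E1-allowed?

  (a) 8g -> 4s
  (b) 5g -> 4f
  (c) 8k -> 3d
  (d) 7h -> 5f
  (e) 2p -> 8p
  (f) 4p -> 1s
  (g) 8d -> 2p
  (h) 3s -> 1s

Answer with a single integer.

(a) forbidden — Δl = -4 (E1 requires Δl = ±1)
(b) allowed
(c) forbidden — Δl = -5 (E1 requires Δl = ±1)
(d) forbidden — Δl = -2 (E1 requires Δl = ±1)
(e) forbidden — Δl = +0 (E1 requires Δl = ±1)
(f) allowed
(g) allowed
(h) forbidden — Δl = +0 (E1 requires Δl = ±1)
Total allowed: 3 of 8.

3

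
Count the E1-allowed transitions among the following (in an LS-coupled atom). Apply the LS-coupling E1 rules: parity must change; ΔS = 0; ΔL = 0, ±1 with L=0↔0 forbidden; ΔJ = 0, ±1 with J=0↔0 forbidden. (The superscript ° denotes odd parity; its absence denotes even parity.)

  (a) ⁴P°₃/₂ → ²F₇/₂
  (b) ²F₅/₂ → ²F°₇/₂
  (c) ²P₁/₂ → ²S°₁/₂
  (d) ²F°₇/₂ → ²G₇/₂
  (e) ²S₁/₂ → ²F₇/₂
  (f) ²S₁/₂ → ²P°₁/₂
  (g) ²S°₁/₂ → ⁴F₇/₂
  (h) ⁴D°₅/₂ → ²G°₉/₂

(a) forbidden (ΔS, ΔL, ΔJ fail)
(b) allowed
(c) allowed
(d) allowed
(e) forbidden (parity, ΔL, ΔJ fail)
(f) allowed
(g) forbidden (ΔS, ΔL, ΔJ fail)
(h) forbidden (parity, ΔS, ΔL, ΔJ fail)
Total allowed: 4 of 8.

4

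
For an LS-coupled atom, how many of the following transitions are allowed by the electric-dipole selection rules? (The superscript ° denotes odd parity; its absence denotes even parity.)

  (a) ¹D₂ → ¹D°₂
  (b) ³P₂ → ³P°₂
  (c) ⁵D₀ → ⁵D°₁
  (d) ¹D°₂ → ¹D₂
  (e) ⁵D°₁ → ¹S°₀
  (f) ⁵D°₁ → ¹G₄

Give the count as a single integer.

(a) allowed
(b) allowed
(c) allowed
(d) allowed
(e) forbidden (parity, ΔS, ΔL fail)
(f) forbidden (ΔS, ΔL, ΔJ fail)
Total allowed: 4 of 6.

4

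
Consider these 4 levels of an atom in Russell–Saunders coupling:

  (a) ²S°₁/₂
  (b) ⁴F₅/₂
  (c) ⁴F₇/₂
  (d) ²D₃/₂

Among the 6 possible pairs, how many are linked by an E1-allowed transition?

(a)–(b): forbidden (ΔS, ΔL, ΔJ).
(a)–(c): forbidden (ΔS, ΔL, ΔJ).
(a)–(d): forbidden (ΔL).
(b)–(c): forbidden (parity).
(b)–(d): forbidden (parity, ΔS).
(c)–(d): forbidden (parity, ΔS, ΔJ).
Allowed pairs: 0 of 6.

0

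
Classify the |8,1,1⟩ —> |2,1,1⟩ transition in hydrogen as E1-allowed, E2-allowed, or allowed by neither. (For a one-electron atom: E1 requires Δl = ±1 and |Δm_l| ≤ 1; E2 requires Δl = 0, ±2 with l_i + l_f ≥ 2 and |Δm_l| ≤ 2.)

E2

Δl = 1 − 1 = +0; l_i + l_f = 2.
Δm_l = +0.
E1 (Δl = ±1, |Δm_l| ≤ 1): not satisfied.
E2 (Δl = 0,±2, l_i+l_f ≥ 2, |Δm_l| ≤ 2): satisfied.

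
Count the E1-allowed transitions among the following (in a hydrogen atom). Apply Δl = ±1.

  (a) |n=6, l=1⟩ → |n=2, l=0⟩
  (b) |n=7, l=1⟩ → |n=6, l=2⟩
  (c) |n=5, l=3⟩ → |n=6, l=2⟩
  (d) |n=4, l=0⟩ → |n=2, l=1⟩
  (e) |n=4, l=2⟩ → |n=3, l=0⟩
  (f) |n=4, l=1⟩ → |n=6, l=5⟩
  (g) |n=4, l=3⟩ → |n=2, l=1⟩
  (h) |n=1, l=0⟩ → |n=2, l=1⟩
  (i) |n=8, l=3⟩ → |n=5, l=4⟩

(a) allowed
(b) allowed
(c) allowed
(d) allowed
(e) forbidden — Δl = -2 (E1 requires Δl = ±1)
(f) forbidden — Δl = +4 (E1 requires Δl = ±1)
(g) forbidden — Δl = -2 (E1 requires Δl = ±1)
(h) allowed
(i) allowed
Total allowed: 6 of 9.

6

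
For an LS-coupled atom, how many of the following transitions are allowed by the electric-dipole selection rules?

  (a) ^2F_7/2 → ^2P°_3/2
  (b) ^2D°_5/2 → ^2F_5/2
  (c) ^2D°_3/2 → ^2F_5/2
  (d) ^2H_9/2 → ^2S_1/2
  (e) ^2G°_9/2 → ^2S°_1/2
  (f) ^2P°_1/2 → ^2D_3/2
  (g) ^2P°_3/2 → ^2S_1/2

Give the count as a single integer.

(a) forbidden (ΔL, ΔJ fail)
(b) allowed
(c) allowed
(d) forbidden (parity, ΔL, ΔJ fail)
(e) forbidden (parity, ΔL, ΔJ fail)
(f) allowed
(g) allowed
Total allowed: 4 of 7.

4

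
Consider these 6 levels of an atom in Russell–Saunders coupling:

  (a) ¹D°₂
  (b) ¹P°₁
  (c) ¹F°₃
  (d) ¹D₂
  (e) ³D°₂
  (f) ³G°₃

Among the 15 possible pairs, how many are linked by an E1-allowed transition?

(a)–(b): forbidden (parity).
(a)–(c): forbidden (parity).
(a)–(d): allowed.
(a)–(e): forbidden (parity, ΔS).
(a)–(f): forbidden (parity, ΔS, ΔL).
(b)–(c): forbidden (parity, ΔL, ΔJ).
(b)–(d): allowed.
(b)–(e): forbidden (parity, ΔS).
(b)–(f): forbidden (parity, ΔS, ΔL, ΔJ).
(c)–(d): allowed.
(c)–(e): forbidden (parity, ΔS).
(c)–(f): forbidden (parity, ΔS).
(d)–(e): forbidden (ΔS).
(d)–(f): forbidden (ΔS, ΔL).
(e)–(f): forbidden (parity, ΔL).
Allowed pairs: 3 of 15.

3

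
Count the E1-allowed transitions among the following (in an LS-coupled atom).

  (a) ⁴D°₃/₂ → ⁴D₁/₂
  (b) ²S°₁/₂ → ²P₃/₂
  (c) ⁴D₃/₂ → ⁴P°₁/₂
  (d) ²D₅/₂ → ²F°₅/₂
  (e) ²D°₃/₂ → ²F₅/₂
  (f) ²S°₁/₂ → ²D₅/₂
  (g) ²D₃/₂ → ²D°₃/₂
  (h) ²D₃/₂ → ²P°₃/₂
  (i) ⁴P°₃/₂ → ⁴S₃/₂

8

(a) allowed
(b) allowed
(c) allowed
(d) allowed
(e) allowed
(f) forbidden (ΔL, ΔJ fail)
(g) allowed
(h) allowed
(i) allowed
Total allowed: 8 of 9.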